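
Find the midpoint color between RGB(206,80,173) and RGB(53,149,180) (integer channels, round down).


Midpoint: each channel = ⌊(C₁+C₂)/2⌋
R: ⌊(206+53)/2⌋ = 129
G: ⌊(80+149)/2⌋ = 114
B: ⌊(173+180)/2⌋ = 176
= RGB(129, 114, 176)


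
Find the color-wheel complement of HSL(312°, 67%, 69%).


Complement = opposite side of color wheel = hue + 180°
H' = (312 + 180) mod 360 = 132°
S and L unchanged.
= HSL(132°, 67%, 69%)


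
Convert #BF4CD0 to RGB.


BF → 191 (R)
4C → 76 (G)
D0 → 208 (B)
= RGB(191, 76, 208)


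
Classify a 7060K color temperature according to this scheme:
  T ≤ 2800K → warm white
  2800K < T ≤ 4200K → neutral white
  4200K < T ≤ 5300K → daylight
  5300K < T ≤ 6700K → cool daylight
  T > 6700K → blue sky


Temperature: 7060K
7060K > 6700K → blue sky
Classification: blue sky


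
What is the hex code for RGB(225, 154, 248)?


R = 225 → E1 (hex)
G = 154 → 9A (hex)
B = 248 → F8 (hex)
Hex = #E19AF8


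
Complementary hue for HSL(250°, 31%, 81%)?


Complement = opposite side of color wheel = hue + 180°
H' = (250 + 180) mod 360 = 70°
S and L unchanged.
= HSL(70°, 31%, 81%)


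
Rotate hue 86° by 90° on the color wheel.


New hue = (H + rotation) mod 360
New hue = (86 + 90) mod 360
= 176 mod 360
= 176°


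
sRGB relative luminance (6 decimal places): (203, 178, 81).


Linearize each channel (sRGB transfer function): c = v/255; c_lin = c/12.92 if c ≤ 0.04045, else ((c+0.055)/1.055)^2.4
  R: 203/255 ≈ 0.796078 > 0.04045 → ((0.796078+0.055)/1.055)^2.4 ≈ 0.597202
  G: 178/255 ≈ 0.698039 > 0.04045 → ((0.698039+0.055)/1.055)^2.4 ≈ 0.445201
  B: 81/255 ≈ 0.317647 > 0.04045 → ((0.317647+0.055)/1.055)^2.4 ≈ 0.082283
R_lin = 0.597202, G_lin = 0.445201, B_lin = 0.082283
L = 0.2126×R + 0.7152×G + 0.0722×B
L = 0.2126×0.597202 + 0.7152×0.445201 + 0.0722×0.082283
L ≈ 0.451314


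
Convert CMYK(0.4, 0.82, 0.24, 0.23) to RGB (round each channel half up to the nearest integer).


R = 255 × (1-C) × (1-K) = 255 × 0.60 × 0.77 = 117.81 → 118
G = 255 × (1-M) × (1-K) = 255 × 0.18 × 0.77 = 35.343 → 35
B = 255 × (1-Y) × (1-K) = 255 × 0.76 × 0.77 = 149.226 → 149
= RGB(118, 35, 149)


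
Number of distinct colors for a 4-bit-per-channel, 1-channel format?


Total bits = 4 bits/channel × 1 channels = 4 bits
Distinct colors = 2^4
= 16 colors


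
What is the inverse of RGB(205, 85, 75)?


Invert: (255-R, 255-G, 255-B)
R: 255-205 = 50
G: 255-85 = 170
B: 255-75 = 180
= RGB(50, 170, 180)


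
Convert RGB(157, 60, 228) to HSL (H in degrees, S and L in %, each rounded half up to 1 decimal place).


Normalize: R'=157/255≈0.6157, G'=60/255≈0.2353, B'=228/255≈0.8941
Max=228/255, Min=60/255, Δ=Max-Min=168/255
L = (Max+Min)/2 = (228+60)/510 = 288/510 = 0.56470… → L = 56.5%
L > 0.5 → S = Δ/(2-Max-Min) = 168/(510-228-60) = 168/222 = 0.75675… → S = 75.7%
(the 1/255 factors cancel in S and H, so raw channel differences can be used)
Max is B' → H = 60 × ((R-G)/Δ + 4) = 60 × ((157-60)/168 + 4)
  97/168 + 4 = 0.5773… + 4 = 4.5773…
  H = 60 × 4.5773… = 274.642…° → H = 274.6°
= HSL(274.6°, 75.7%, 56.5%)


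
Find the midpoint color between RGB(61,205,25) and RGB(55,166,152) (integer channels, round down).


Midpoint: each channel = ⌊(C₁+C₂)/2⌋
R: ⌊(61+55)/2⌋ = 58
G: ⌊(205+166)/2⌋ = 185
B: ⌊(25+152)/2⌋ = 88
= RGB(58, 185, 88)


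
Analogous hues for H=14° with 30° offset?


Base hue: 14°
Left analog: (14 - 30) mod 360 = 344°
Right analog: (14 + 30) mod 360 = 44°
Analogous hues = 344° and 44°


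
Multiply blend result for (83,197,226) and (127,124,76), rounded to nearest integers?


Multiply: C = A×B/255, rounded to nearest integer
R: 83×127/255 = 10541/255 ≈ 41.337 → 41
G: 197×124/255 = 24428/255 ≈ 95.796 → 96
B: 226×76/255 = 17176/255 ≈ 67.357 → 67
= RGB(41, 96, 67)


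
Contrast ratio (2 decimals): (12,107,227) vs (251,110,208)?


Linearize each sRGB channel c=v/255: c/12.92 if c ≤ 0.04045 else ((c+0.055)/1.055)^2.4
L = 0.2126×R_lin + 0.7152×G_lin + 0.0722×B_lin
Color 1 (12,107,227):
  R=12: 12/255≈0.0471 > 0.04045 → ((0.0471+0.055)/1.055)^2.4 ≈ 0.00368
  G=107: 107/255≈0.4196 > 0.04045 → ((0.4196+0.055)/1.055)^2.4 ≈ 0.14703
  B=227: 227/255≈0.8902 > 0.04045 → ((0.8902+0.055)/1.055)^2.4 ≈ 0.76815
  L1 = 0.2126×0.00368 + 0.7152×0.14703 + 0.0722×0.76815 ≈ 0.16140
Color 2 (251,110,208):
  R=251: 251/255≈0.9843 > 0.04045 → ((0.9843+0.055)/1.055)^2.4 ≈ 0.96469
  G=110: 110/255≈0.4314 > 0.04045 → ((0.4314+0.055)/1.055)^2.4 ≈ 0.15593
  B=208: 208/255≈0.8157 > 0.04045 → ((0.8157+0.055)/1.055)^2.4 ≈ 0.63076
  L2 = 0.2126×0.96469 + 0.7152×0.15593 + 0.0722×0.63076 ≈ 0.36215
Lighter = 0.36215, Darker = 0.16140
Ratio = (L_lighter + 0.05) / (L_darker + 0.05)
Ratio = (0.36215 + 0.05) / (0.16140 + 0.05) = 0.41215 / 0.21140 ≈ 1.9497
Ratio ≈ 1.95:1


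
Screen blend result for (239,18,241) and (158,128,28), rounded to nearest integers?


Screen: C = 255 - (255-A)×(255-B)/255, rounded to nearest integer
R: 255 - (255-239)×(255-158)/255 = 255 - 1552/255 ≈ 255 - 6.086 = 248.914 → 249
G: 255 - (255-18)×(255-128)/255 = 255 - 30099/255 ≈ 255 - 118.035 = 136.965 → 137
B: 255 - (255-241)×(255-28)/255 = 255 - 3178/255 ≈ 255 - 12.463 = 242.537 → 243
= RGB(249, 137, 243)


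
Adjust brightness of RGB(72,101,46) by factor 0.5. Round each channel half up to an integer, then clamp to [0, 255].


Multiply each channel by 0.5, round half up, clamp to [0, 255]
R: 72×0.5 = 36
G: 101×0.5 = 50.5 → round → 51
B: 46×0.5 = 23
= RGB(36, 51, 23)


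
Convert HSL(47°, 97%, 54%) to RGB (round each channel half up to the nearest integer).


H=47°, S=0.97, L=0.54
C = (1-|2L-1|)×S = (1-|0.08|)×0.97 = 0.8924
H' = H/60 = 47/60 ≈ 0.7833; X = C×(1-|H' mod 2 - 1|) ≈ 0.6990
m = L - C/2 = 0.54 - 0.4462 = 0.0938
Sector ⌊H'⌋ = 0 → (R',G',B') = (0.8924, ≈0.6990, 0.0)
RGB = ((R'+m)×255, (G'+m)×255, (B'+m)×255) = (251.481, 202.1759, 23.919)
Round half up → RGB(251, 202, 24)


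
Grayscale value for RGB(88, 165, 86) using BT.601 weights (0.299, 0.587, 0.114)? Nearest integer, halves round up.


Gray = 0.299×R + 0.587×G + 0.114×B
Gray = 0.299×88 + 0.587×165 + 0.114×86
Gray = 26.312 + 96.855 + 9.804
Gray = 132.971 → round half up → 133
Gray = 133


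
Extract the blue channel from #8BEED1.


Color: #8BEED1
R = 8B = 139
G = EE = 238
B = D1 = 209
Blue = 209


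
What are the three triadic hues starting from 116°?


Triadic: equally spaced at 120° intervals
H1 = 116°
H2 = (116 + 120) mod 360 = 236°
H3 = (116 + 240) mod 360 = 356°
Triadic = 116°, 236°, 356°


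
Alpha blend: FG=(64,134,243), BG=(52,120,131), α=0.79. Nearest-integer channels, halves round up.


C = α×F + (1-α)×B, with 1-α = 0.21
R: 0.79×64 + 0.21×52 = 50.56 + 10.92 = 61.48 → 61
G: 0.79×134 + 0.21×120 = 105.86 + 25.20 = 131.06 → 131
B: 0.79×243 + 0.21×131 = 191.97 + 27.51 = 219.48 → 219
= RGB(61, 131, 219)


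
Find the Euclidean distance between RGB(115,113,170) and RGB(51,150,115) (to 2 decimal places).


d = √[(R₁-R₂)² + (G₁-G₂)² + (B₁-B₂)²]
d = √[(115-51)² + (113-150)² + (170-115)²]
d = √[4096 + 1369 + 3025]
d = √8490
d ≈ 92.14


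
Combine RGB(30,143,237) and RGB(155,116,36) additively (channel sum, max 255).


Additive: each channel = min(255, C₁+C₂)
R: 30+155 = 185 → 185
G: 143+116 = 259 → 255
B: 237+36 = 273 → 255
= RGB(185, 255, 255)


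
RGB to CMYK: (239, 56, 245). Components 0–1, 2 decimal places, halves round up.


R'=239/255≈0.9373, G'=56/255≈0.2196, B'=245/255≈0.9608
K = 1 - max(R',G',B') = 1 - 245/255 = 10/255 = 0.03921… → 0.04
(1-R'-K)/(1-K) simplifies to (max-R)/max with max = 245:
C = (245-239)/245 = 6/245 = 0.02448… → 0.02
M = (245-56)/245 = 189/245 = 0.77142… → 0.77
Y = (245-245)/245 = 0/245 = 0 → 0.00
= CMYK(0.02, 0.77, 0.00, 0.04)


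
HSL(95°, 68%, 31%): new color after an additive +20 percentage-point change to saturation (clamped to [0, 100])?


Original S = 68%
Adjustment = +20 percentage points
New S = 68 + (20) = 88
Clamp to [0, 100] → 88
= HSL(95°, 88%, 31%)


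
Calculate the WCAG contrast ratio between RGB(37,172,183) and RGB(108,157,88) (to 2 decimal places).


Linearize each sRGB channel c=v/255: c/12.92 if c ≤ 0.04045 else ((c+0.055)/1.055)^2.4
L = 0.2126×R_lin + 0.7152×G_lin + 0.0722×B_lin
Color 1 (37,172,183):
  R=37: 37/255≈0.1451 > 0.04045 → ((0.1451+0.055)/1.055)^2.4 ≈ 0.01850
  G=172: 172/255≈0.6745 > 0.04045 → ((0.6745+0.055)/1.055)^2.4 ≈ 0.41254
  B=183: 183/255≈0.7176 > 0.04045 → ((0.7176+0.055)/1.055)^2.4 ≈ 0.47353
  L1 = 0.2126×0.01850 + 0.7152×0.41254 + 0.0722×0.47353 ≈ 0.33317
Color 2 (108,157,88):
  R=108: 108/255≈0.4235 > 0.04045 → ((0.4235+0.055)/1.055)^2.4 ≈ 0.14996
  G=157: 157/255≈0.6157 > 0.04045 → ((0.6157+0.055)/1.055)^2.4 ≈ 0.33716
  B=88: 88/255≈0.3451 > 0.04045 → ((0.3451+0.055)/1.055)^2.4 ≈ 0.09759
  L2 = 0.2126×0.14996 + 0.7152×0.33716 + 0.0722×0.09759 ≈ 0.28007
Lighter = 0.33317, Darker = 0.28007
Ratio = (L_lighter + 0.05) / (L_darker + 0.05)
Ratio = (0.33317 + 0.05) / (0.28007 + 0.05) = 0.38317 / 0.33007 ≈ 1.1609
Ratio ≈ 1.16:1


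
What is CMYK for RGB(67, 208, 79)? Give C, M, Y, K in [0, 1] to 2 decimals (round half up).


R'=67/255≈0.2627, G'=208/255≈0.8157, B'=79/255≈0.3098
K = 1 - max(R',G',B') = 1 - 208/255 = 47/255 = 0.18431… → 0.18
(1-R'-K)/(1-K) simplifies to (max-R)/max with max = 208:
C = (208-67)/208 = 141/208 = 0.67788… → 0.68
M = (208-208)/208 = 0/208 = 0 → 0.00
Y = (208-79)/208 = 129/208 = 0.62019… → 0.62
= CMYK(0.68, 0.00, 0.62, 0.18)


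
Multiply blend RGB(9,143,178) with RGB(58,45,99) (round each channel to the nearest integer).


Multiply: C = A×B/255, rounded to nearest integer
R: 9×58/255 = 522/255 ≈ 2.047 → 2
G: 143×45/255 = 6435/255 ≈ 25.235 → 25
B: 178×99/255 = 17622/255 ≈ 69.106 → 69
= RGB(2, 25, 69)


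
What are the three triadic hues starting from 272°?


Triadic: equally spaced at 120° intervals
H1 = 272°
H2 = (272 + 120) mod 360 = 32°
H3 = (272 + 240) mod 360 = 152°
Triadic = 272°, 32°, 152°


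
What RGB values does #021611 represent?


02 → 2 (R)
16 → 22 (G)
11 → 17 (B)
= RGB(2, 22, 17)


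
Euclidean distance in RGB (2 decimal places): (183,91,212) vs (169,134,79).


d = √[(R₁-R₂)² + (G₁-G₂)² + (B₁-B₂)²]
d = √[(183-169)² + (91-134)² + (212-79)²]
d = √[196 + 1849 + 17689]
d = √19734
d ≈ 140.48


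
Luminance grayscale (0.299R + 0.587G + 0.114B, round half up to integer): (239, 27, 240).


Gray = 0.299×R + 0.587×G + 0.114×B
Gray = 0.299×239 + 0.587×27 + 0.114×240
Gray = 71.461 + 15.849 + 27.360
Gray = 114.670 → round half up → 115
Gray = 115


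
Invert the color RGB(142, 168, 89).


Invert: (255-R, 255-G, 255-B)
R: 255-142 = 113
G: 255-168 = 87
B: 255-89 = 166
= RGB(113, 87, 166)


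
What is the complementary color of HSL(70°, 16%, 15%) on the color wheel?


Complement = opposite side of color wheel = hue + 180°
H' = (70 + 180) mod 360 = 250°
S and L unchanged.
= HSL(250°, 16%, 15%)


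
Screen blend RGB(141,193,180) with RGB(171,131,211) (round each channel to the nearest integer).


Screen: C = 255 - (255-A)×(255-B)/255, rounded to nearest integer
R: 255 - (255-141)×(255-171)/255 = 255 - 9576/255 ≈ 255 - 37.553 = 217.447 → 217
G: 255 - (255-193)×(255-131)/255 = 255 - 7688/255 ≈ 255 - 30.149 = 224.851 → 225
B: 255 - (255-180)×(255-211)/255 = 255 - 3300/255 ≈ 255 - 12.941 = 242.059 → 242
= RGB(217, 225, 242)


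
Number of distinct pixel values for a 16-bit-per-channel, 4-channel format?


Total bits = 16 bits/channel × 4 channels = 64 bits
Distinct pixel values = 2^64
= 18,446,744,073,709,551,616 pixel values


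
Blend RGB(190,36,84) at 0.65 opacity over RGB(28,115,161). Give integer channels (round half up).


C = α×F + (1-α)×B, with 1-α = 0.35
R: 0.65×190 + 0.35×28 = 123.50 + 9.80 = 133.30 → 133
G: 0.65×36 + 0.35×115 = 23.40 + 40.25 = 63.65 → 64
B: 0.65×84 + 0.35×161 = 54.60 + 56.35 = 110.95 → 111
= RGB(133, 64, 111)


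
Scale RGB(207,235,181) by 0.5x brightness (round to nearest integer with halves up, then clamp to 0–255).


Multiply each channel by 0.5, round half up, clamp to [0, 255]
R: 207×0.5 = 103.5 → round → 104
G: 235×0.5 = 117.5 → round → 118
B: 181×0.5 = 90.5 → round → 91
= RGB(104, 118, 91)


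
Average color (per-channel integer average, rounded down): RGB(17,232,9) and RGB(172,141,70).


Midpoint: each channel = ⌊(C₁+C₂)/2⌋
R: ⌊(17+172)/2⌋ = 94
G: ⌊(232+141)/2⌋ = 186
B: ⌊(9+70)/2⌋ = 39
= RGB(94, 186, 39)


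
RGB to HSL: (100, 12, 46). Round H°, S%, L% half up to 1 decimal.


Normalize: R'=100/255≈0.3922, G'=12/255≈0.0471, B'=46/255≈0.1804
Max=100/255, Min=12/255, Δ=Max-Min=88/255
L = (Max+Min)/2 = (100+12)/510 = 112/510 = 0.21960… → L = 22.0%
L ≤ 0.5 → S = Δ/(Max+Min) = 88/(100+12) = 88/112 = 0.78571… → S = 78.6%
(the 1/255 factors cancel in S and H, so raw channel differences can be used)
Max is R' → H = 60 × (((G-B)/Δ) mod 6) = 60 × (((12-46)/88) mod 6)
  (-34)/88 = -0.3863…; negative, so add 6 → 5.6136…
  H = 60 × 5.6136… = 336.818…° → H = 336.8°
= HSL(336.8°, 78.6%, 22.0%)


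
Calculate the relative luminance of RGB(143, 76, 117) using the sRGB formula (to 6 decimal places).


Linearize each channel (sRGB transfer function): c = v/255; c_lin = c/12.92 if c ≤ 0.04045, else ((c+0.055)/1.055)^2.4
  R: 143/255 ≈ 0.560784 > 0.04045 → ((0.560784+0.055)/1.055)^2.4 ≈ 0.274677
  G: 76/255 ≈ 0.298039 > 0.04045 → ((0.298039+0.055)/1.055)^2.4 ≈ 0.072272
  B: 117/255 ≈ 0.458824 > 0.04045 → ((0.458824+0.055)/1.055)^2.4 ≈ 0.177888
R_lin = 0.274677, G_lin = 0.072272, B_lin = 0.177888
L = 0.2126×R + 0.7152×G + 0.0722×B
L = 0.2126×0.274677 + 0.7152×0.072272 + 0.0722×0.177888
L ≈ 0.122929


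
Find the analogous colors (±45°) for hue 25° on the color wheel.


Base hue: 25°
Left analog: (25 - 45) mod 360 = 340°
Right analog: (25 + 45) mod 360 = 70°
Analogous hues = 340° and 70°


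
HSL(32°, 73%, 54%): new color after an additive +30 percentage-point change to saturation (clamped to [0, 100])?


Original S = 73%
Adjustment = +30 percentage points
New S = 73 + (30) = 103
Clamp to [0, 100] → 100
= HSL(32°, 100%, 54%)


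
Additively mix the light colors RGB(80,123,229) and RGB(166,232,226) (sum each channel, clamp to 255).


Additive: each channel = min(255, C₁+C₂)
R: 80+166 = 246 → 246
G: 123+232 = 355 → 255
B: 229+226 = 455 → 255
= RGB(246, 255, 255)


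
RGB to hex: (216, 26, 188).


R = 216 → D8 (hex)
G = 26 → 1A (hex)
B = 188 → BC (hex)
Hex = #D81ABC


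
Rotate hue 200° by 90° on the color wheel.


New hue = (H + rotation) mod 360
New hue = (200 + 90) mod 360
= 290 mod 360
= 290°


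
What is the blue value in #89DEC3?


Color: #89DEC3
R = 89 = 137
G = DE = 222
B = C3 = 195
Blue = 195


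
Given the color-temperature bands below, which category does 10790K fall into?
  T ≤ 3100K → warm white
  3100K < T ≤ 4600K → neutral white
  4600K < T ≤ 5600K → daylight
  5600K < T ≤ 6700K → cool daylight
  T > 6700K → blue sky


Temperature: 10790K
10790K > 6700K → blue sky
Classification: blue sky


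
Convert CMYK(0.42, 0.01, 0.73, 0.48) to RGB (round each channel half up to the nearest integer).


R = 255 × (1-C) × (1-K) = 255 × 0.58 × 0.52 = 76.908 → 77
G = 255 × (1-M) × (1-K) = 255 × 0.99 × 0.52 = 131.274 → 131
B = 255 × (1-Y) × (1-K) = 255 × 0.27 × 0.52 = 35.802 → 36
= RGB(77, 131, 36)


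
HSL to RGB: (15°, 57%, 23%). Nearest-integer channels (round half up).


H=15°, S=0.57, L=0.23
C = (1-|2L-1|)×S = (1-|-0.54|)×0.57 = 0.2622
H' = H/60 = 15/60 ≈ 0.2500; X = C×(1-|H' mod 2 - 1|) = 0.06555
m = L - C/2 = 0.23 - 0.1311 = 0.0989
Sector ⌊H'⌋ = 0 → (R',G',B') = (0.2622, 0.06555, 0.0)
RGB = ((R'+m)×255, (G'+m)×255, (B'+m)×255) = (92.0805, 41.93475, 25.2195)
Round half up → RGB(92, 42, 25)


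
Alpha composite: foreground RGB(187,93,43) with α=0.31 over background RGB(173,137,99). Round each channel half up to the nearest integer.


C = α×F + (1-α)×B, with 1-α = 0.69
R: 0.31×187 + 0.69×173 = 57.97 + 119.37 = 177.34 → 177
G: 0.31×93 + 0.69×137 = 28.83 + 94.53 = 123.36 → 123
B: 0.31×43 + 0.69×99 = 13.33 + 68.31 = 81.64 → 82
= RGB(177, 123, 82)


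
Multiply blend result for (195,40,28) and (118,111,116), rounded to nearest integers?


Multiply: C = A×B/255, rounded to nearest integer
R: 195×118/255 = 23010/255 ≈ 90.235 → 90
G: 40×111/255 = 4440/255 ≈ 17.412 → 17
B: 28×116/255 = 3248/255 ≈ 12.737 → 13
= RGB(90, 17, 13)


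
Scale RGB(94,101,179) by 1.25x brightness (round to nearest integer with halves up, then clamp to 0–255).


Multiply each channel by 1.25, round half up, clamp to [0, 255]
R: 94×1.25 = 117.5 → round → 118
G: 101×1.25 = 126.25 → round → 126
B: 179×1.25 = 223.75 → round → 224
= RGB(118, 126, 224)


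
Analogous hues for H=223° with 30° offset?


Base hue: 223°
Left analog: (223 - 30) mod 360 = 193°
Right analog: (223 + 30) mod 360 = 253°
Analogous hues = 193° and 253°


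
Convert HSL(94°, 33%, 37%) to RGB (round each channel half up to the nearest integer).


H=94°, S=0.33, L=0.37
C = (1-|2L-1|)×S = (1-|-0.26|)×0.33 = 0.2442
H' = H/60 = 94/60 ≈ 1.5667; X = C×(1-|H' mod 2 - 1|) = 0.10582
m = L - C/2 = 0.37 - 0.1221 = 0.2479
Sector ⌊H'⌋ = 1 → (R',G',B') = (0.10582, 0.2442, 0.0)
RGB = ((R'+m)×255, (G'+m)×255, (B'+m)×255) = (90.1986, 125.4855, 63.2145)
Round half up → RGB(90, 125, 63)


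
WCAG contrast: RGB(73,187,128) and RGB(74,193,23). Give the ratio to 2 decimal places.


Linearize each sRGB channel c=v/255: c/12.92 if c ≤ 0.04045 else ((c+0.055)/1.055)^2.4
L = 0.2126×R_lin + 0.7152×G_lin + 0.0722×B_lin
Color 1 (73,187,128):
  R=73: 73/255≈0.2863 > 0.04045 → ((0.2863+0.055)/1.055)^2.4 ≈ 0.06663
  G=187: 187/255≈0.7333 > 0.04045 → ((0.7333+0.055)/1.055)^2.4 ≈ 0.49693
  B=128: 128/255≈0.5020 > 0.04045 → ((0.5020+0.055)/1.055)^2.4 ≈ 0.21586
  L1 = 0.2126×0.06663 + 0.7152×0.49693 + 0.0722×0.21586 ≈ 0.38516
Color 2 (74,193,23):
  R=74: 74/255≈0.2902 > 0.04045 → ((0.2902+0.055)/1.055)^2.4 ≈ 0.06848
  G=193: 193/255≈0.7569 > 0.04045 → ((0.7569+0.055)/1.055)^2.4 ≈ 0.53328
  B=23: 23/255≈0.0902 > 0.04045 → ((0.0902+0.055)/1.055)^2.4 ≈ 0.00857
  L2 = 0.2126×0.06848 + 0.7152×0.53328 + 0.0722×0.00857 ≈ 0.39658
Lighter = 0.39658, Darker = 0.38516
Ratio = (L_lighter + 0.05) / (L_darker + 0.05)
Ratio = (0.39658 + 0.05) / (0.38516 + 0.05) = 0.44658 / 0.43516 ≈ 1.0262
Ratio ≈ 1.03:1


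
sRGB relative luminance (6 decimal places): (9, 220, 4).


Linearize each channel (sRGB transfer function): c = v/255; c_lin = c/12.92 if c ≤ 0.04045, else ((c+0.055)/1.055)^2.4
  R: 9/255 ≈ 0.035294 ≤ 0.04045 → 0.035294/12.92 ≈ 0.002732
  G: 220/255 ≈ 0.862745 > 0.04045 → ((0.862745+0.055)/1.055)^2.4 ≈ 0.715694
  B: 4/255 ≈ 0.015686 ≤ 0.04045 → 0.015686/12.92 ≈ 0.001214
R_lin = 0.002732, G_lin = 0.715694, B_lin = 0.001214
L = 0.2126×R + 0.7152×G + 0.0722×B
L = 0.2126×0.002732 + 0.7152×0.715694 + 0.0722×0.001214
L ≈ 0.512532


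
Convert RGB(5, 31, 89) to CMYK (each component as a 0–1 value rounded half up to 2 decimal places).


R'=5/255≈0.0196, G'=31/255≈0.1216, B'=89/255≈0.3490
K = 1 - max(R',G',B') = 1 - 89/255 = 166/255 = 0.65098… → 0.65
(1-R'-K)/(1-K) simplifies to (max-R)/max with max = 89:
C = (89-5)/89 = 84/89 = 0.94382… → 0.94
M = (89-31)/89 = 58/89 = 0.65168… → 0.65
Y = (89-89)/89 = 0/89 = 0 → 0.00
= CMYK(0.94, 0.65, 0.00, 0.65)


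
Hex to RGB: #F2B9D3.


F2 → 242 (R)
B9 → 185 (G)
D3 → 211 (B)
= RGB(242, 185, 211)


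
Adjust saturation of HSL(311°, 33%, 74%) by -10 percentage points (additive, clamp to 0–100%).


Original S = 33%
Adjustment = -10 percentage points
New S = 33 + (-10) = 23
Clamp to [0, 100] → 23
= HSL(311°, 23%, 74%)


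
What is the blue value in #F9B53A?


Color: #F9B53A
R = F9 = 249
G = B5 = 181
B = 3A = 58
Blue = 58


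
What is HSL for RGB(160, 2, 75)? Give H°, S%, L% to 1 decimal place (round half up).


Normalize: R'=160/255≈0.6275, G'=2/255≈0.0078, B'=75/255≈0.2941
Max=160/255, Min=2/255, Δ=Max-Min=158/255
L = (Max+Min)/2 = (160+2)/510 = 162/510 = 0.31764… → L = 31.8%
L ≤ 0.5 → S = Δ/(Max+Min) = 158/(160+2) = 158/162 = 0.97530… → S = 97.5%
(the 1/255 factors cancel in S and H, so raw channel differences can be used)
Max is R' → H = 60 × (((G-B)/Δ) mod 6) = 60 × (((2-75)/158) mod 6)
  (-73)/158 = -0.4620…; negative, so add 6 → 5.5379…
  H = 60 × 5.5379… = 332.278…° → H = 332.3°
= HSL(332.3°, 97.5%, 31.8%)


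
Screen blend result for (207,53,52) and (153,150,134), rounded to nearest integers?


Screen: C = 255 - (255-A)×(255-B)/255, rounded to nearest integer
R: 255 - (255-207)×(255-153)/255 = 255 - 4896/255 ≈ 255 - 19.200 = 235.800 → 236
G: 255 - (255-53)×(255-150)/255 = 255 - 21210/255 ≈ 255 - 83.176 = 171.824 → 172
B: 255 - (255-52)×(255-134)/255 = 255 - 24563/255 ≈ 255 - 96.325 = 158.675 → 159
= RGB(236, 172, 159)


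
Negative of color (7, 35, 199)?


Invert: (255-R, 255-G, 255-B)
R: 255-7 = 248
G: 255-35 = 220
B: 255-199 = 56
= RGB(248, 220, 56)


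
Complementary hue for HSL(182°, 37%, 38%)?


Complement = opposite side of color wheel = hue + 180°
H' = (182 + 180) mod 360 = 2°
S and L unchanged.
= HSL(2°, 37%, 38%)


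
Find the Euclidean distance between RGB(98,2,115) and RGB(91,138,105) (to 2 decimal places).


d = √[(R₁-R₂)² + (G₁-G₂)² + (B₁-B₂)²]
d = √[(98-91)² + (2-138)² + (115-105)²]
d = √[49 + 18496 + 100]
d = √18645
d ≈ 136.55


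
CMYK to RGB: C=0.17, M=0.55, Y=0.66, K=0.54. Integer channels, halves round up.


R = 255 × (1-C) × (1-K) = 255 × 0.83 × 0.46 = 97.359 → 97
G = 255 × (1-M) × (1-K) = 255 × 0.45 × 0.46 = 52.785 → 53
B = 255 × (1-Y) × (1-K) = 255 × 0.34 × 0.46 = 39.882 → 40
= RGB(97, 53, 40)


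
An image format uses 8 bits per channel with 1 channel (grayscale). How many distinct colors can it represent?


Total bits = 8 bits/channel × 1 channels = 8 bits
Distinct colors = 2^8
= 256 colors


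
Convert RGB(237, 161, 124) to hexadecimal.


R = 237 → ED (hex)
G = 161 → A1 (hex)
B = 124 → 7C (hex)
Hex = #EDA17C


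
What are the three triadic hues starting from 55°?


Triadic: equally spaced at 120° intervals
H1 = 55°
H2 = (55 + 120) mod 360 = 175°
H3 = (55 + 240) mod 360 = 295°
Triadic = 55°, 175°, 295°


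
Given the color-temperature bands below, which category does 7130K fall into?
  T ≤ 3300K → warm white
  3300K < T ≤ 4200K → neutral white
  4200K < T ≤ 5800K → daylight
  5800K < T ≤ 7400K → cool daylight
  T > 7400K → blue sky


Temperature: 7130K
5800K < 7130K ≤ 7400K → cool daylight
Classification: cool daylight


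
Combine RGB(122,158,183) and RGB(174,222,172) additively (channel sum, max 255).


Additive: each channel = min(255, C₁+C₂)
R: 122+174 = 296 → 255
G: 158+222 = 380 → 255
B: 183+172 = 355 → 255
= RGB(255, 255, 255)


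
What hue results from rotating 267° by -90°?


New hue = (H + rotation) mod 360
New hue = (267 -90) mod 360
= 177 mod 360
= 177°


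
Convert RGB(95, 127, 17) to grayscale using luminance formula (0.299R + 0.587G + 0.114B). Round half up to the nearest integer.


Gray = 0.299×R + 0.587×G + 0.114×B
Gray = 0.299×95 + 0.587×127 + 0.114×17
Gray = 28.405 + 74.549 + 1.938
Gray = 104.892 → round half up → 105
Gray = 105


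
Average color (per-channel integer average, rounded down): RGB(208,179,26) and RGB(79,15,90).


Midpoint: each channel = ⌊(C₁+C₂)/2⌋
R: ⌊(208+79)/2⌋ = 143
G: ⌊(179+15)/2⌋ = 97
B: ⌊(26+90)/2⌋ = 58
= RGB(143, 97, 58)


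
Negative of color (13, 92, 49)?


Invert: (255-R, 255-G, 255-B)
R: 255-13 = 242
G: 255-92 = 163
B: 255-49 = 206
= RGB(242, 163, 206)


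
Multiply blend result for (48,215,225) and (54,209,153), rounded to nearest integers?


Multiply: C = A×B/255, rounded to nearest integer
R: 48×54/255 = 2592/255 ≈ 10.165 → 10
G: 215×209/255 = 44935/255 ≈ 176.216 → 176
B: 225×153/255 = 34425/255 ≈ 135.000 → 135
= RGB(10, 176, 135)


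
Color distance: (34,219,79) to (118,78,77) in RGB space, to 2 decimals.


d = √[(R₁-R₂)² + (G₁-G₂)² + (B₁-B₂)²]
d = √[(34-118)² + (219-78)² + (79-77)²]
d = √[7056 + 19881 + 4]
d = √26941
d ≈ 164.14


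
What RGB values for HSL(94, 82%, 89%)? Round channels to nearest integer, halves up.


H=94°, S=0.82, L=0.89
C = (1-|2L-1|)×S = (1-|0.78|)×0.82 = 0.1804
H' = H/60 = 94/60 ≈ 1.5667; X = C×(1-|H' mod 2 - 1|) ≈ 0.0782
m = L - C/2 = 0.89 - 0.0902 = 0.7998
Sector ⌊H'⌋ = 1 → (R',G',B') = (≈0.0782, 0.1804, 0.0)
RGB = ((R'+m)×255, (G'+m)×255, (B'+m)×255) = (223.8832, 249.951, 203.949)
Round half up → RGB(224, 250, 204)


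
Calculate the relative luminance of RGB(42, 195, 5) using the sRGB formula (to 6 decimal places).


Linearize each channel (sRGB transfer function): c = v/255; c_lin = c/12.92 if c ≤ 0.04045, else ((c+0.055)/1.055)^2.4
  R: 42/255 ≈ 0.164706 > 0.04045 → ((0.164706+0.055)/1.055)^2.4 ≈ 0.023153
  G: 195/255 ≈ 0.764706 > 0.04045 → ((0.764706+0.055)/1.055)^2.4 ≈ 0.545724
  B: 5/255 ≈ 0.019608 ≤ 0.04045 → 0.019608/12.92 ≈ 0.001518
R_lin = 0.023153, G_lin = 0.545724, B_lin = 0.001518
L = 0.2126×R + 0.7152×G + 0.0722×B
L = 0.2126×0.023153 + 0.7152×0.545724 + 0.0722×0.001518
L ≈ 0.395334


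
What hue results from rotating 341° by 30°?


New hue = (H + rotation) mod 360
New hue = (341 + 30) mod 360
= 371 mod 360
= 11°


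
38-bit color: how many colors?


Colors = 2^bits = 2^38
= 274,877,906,944 colors


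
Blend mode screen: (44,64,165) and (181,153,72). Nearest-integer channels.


Screen: C = 255 - (255-A)×(255-B)/255, rounded to nearest integer
R: 255 - (255-44)×(255-181)/255 = 255 - 15614/255 ≈ 255 - 61.231 = 193.769 → 194
G: 255 - (255-64)×(255-153)/255 = 255 - 19482/255 ≈ 255 - 76.400 = 178.600 → 179
B: 255 - (255-165)×(255-72)/255 = 255 - 16470/255 ≈ 255 - 64.588 = 190.412 → 190
= RGB(194, 179, 190)


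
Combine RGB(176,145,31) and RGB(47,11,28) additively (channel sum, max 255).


Additive: each channel = min(255, C₁+C₂)
R: 176+47 = 223 → 223
G: 145+11 = 156 → 156
B: 31+28 = 59 → 59
= RGB(223, 156, 59)


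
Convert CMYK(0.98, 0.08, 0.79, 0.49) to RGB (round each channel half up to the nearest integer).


R = 255 × (1-C) × (1-K) = 255 × 0.02 × 0.51 = 2.601 → 3
G = 255 × (1-M) × (1-K) = 255 × 0.92 × 0.51 = 119.646 → 120
B = 255 × (1-Y) × (1-K) = 255 × 0.21 × 0.51 = 27.3105 → 27
= RGB(3, 120, 27)


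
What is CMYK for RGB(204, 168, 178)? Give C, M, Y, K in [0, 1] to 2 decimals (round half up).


R'=204/255≈0.8000, G'=168/255≈0.6588, B'=178/255≈0.6980
K = 1 - max(R',G',B') = 1 - 204/255 = 51/255 = 0.2 → 0.20
(1-R'-K)/(1-K) simplifies to (max-R)/max with max = 204:
C = (204-204)/204 = 0/204 = 0 → 0.00
M = (204-168)/204 = 36/204 = 0.17647… → 0.18
Y = (204-178)/204 = 26/204 = 0.12745… → 0.13
= CMYK(0.00, 0.18, 0.13, 0.20)


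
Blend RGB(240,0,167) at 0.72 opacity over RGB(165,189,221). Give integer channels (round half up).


C = α×F + (1-α)×B, with 1-α = 0.28
R: 0.72×240 + 0.28×165 = 172.80 + 46.20 = 219.00 → 219
G: 0.72×0 + 0.28×189 = 0.00 + 52.92 = 52.92 → 53
B: 0.72×167 + 0.28×221 = 120.24 + 61.88 = 182.12 → 182
= RGB(219, 53, 182)


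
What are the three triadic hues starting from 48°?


Triadic: equally spaced at 120° intervals
H1 = 48°
H2 = (48 + 120) mod 360 = 168°
H3 = (48 + 240) mod 360 = 288°
Triadic = 48°, 168°, 288°


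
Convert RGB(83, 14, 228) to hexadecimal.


R = 83 → 53 (hex)
G = 14 → 0E (hex)
B = 228 → E4 (hex)
Hex = #530EE4


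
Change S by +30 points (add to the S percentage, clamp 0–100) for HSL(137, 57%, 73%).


Original S = 57%
Adjustment = +30 percentage points
New S = 57 + (30) = 87
Clamp to [0, 100] → 87
= HSL(137°, 87%, 73%)


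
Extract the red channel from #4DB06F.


Color: #4DB06F
R = 4D = 77
G = B0 = 176
B = 6F = 111
Red = 77


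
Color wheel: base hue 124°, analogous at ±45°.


Base hue: 124°
Left analog: (124 - 45) mod 360 = 79°
Right analog: (124 + 45) mod 360 = 169°
Analogous hues = 79° and 169°


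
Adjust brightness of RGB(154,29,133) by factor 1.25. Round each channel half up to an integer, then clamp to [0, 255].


Multiply each channel by 1.25, round half up, clamp to [0, 255]
R: 154×1.25 = 192.5 → round → 193
G: 29×1.25 = 36.25 → round → 36
B: 133×1.25 = 166.25 → round → 166
= RGB(193, 36, 166)


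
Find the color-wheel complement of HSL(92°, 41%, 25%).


Complement = opposite side of color wheel = hue + 180°
H' = (92 + 180) mod 360 = 272°
S and L unchanged.
= HSL(272°, 41%, 25%)


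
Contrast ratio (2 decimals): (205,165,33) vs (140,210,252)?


Linearize each sRGB channel c=v/255: c/12.92 if c ≤ 0.04045 else ((c+0.055)/1.055)^2.4
L = 0.2126×R_lin + 0.7152×G_lin + 0.0722×B_lin
Color 1 (205,165,33):
  R=205: 205/255≈0.8039 > 0.04045 → ((0.8039+0.055)/1.055)^2.4 ≈ 0.61050
  G=165: 165/255≈0.6471 > 0.04045 → ((0.6471+0.055)/1.055)^2.4 ≈ 0.37626
  B=33: 33/255≈0.1294 > 0.04045 → ((0.1294+0.055)/1.055)^2.4 ≈ 0.01521
  L1 = 0.2126×0.61050 + 0.7152×0.37626 + 0.0722×0.01521 ≈ 0.39999
Color 2 (140,210,252):
  R=140: 140/255≈0.5490 > 0.04045 → ((0.5490+0.055)/1.055)^2.4 ≈ 0.26225
  G=210: 210/255≈0.8235 > 0.04045 → ((0.8235+0.055)/1.055)^2.4 ≈ 0.64448
  B=252: 252/255≈0.9882 > 0.04045 → ((0.9882+0.055)/1.055)^2.4 ≈ 0.97345
  L2 = 0.2126×0.26225 + 0.7152×0.64448 + 0.0722×0.97345 ≈ 0.58697
Lighter = 0.58697, Darker = 0.39999
Ratio = (L_lighter + 0.05) / (L_darker + 0.05)
Ratio = (0.58697 + 0.05) / (0.39999 + 0.05) = 0.63697 / 0.44999 ≈ 1.4155
Ratio ≈ 1.42:1


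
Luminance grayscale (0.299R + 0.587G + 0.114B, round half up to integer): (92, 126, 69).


Gray = 0.299×R + 0.587×G + 0.114×B
Gray = 0.299×92 + 0.587×126 + 0.114×69
Gray = 27.508 + 73.962 + 7.866
Gray = 109.336 → round half up → 109
Gray = 109


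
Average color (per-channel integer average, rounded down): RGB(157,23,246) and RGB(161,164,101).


Midpoint: each channel = ⌊(C₁+C₂)/2⌋
R: ⌊(157+161)/2⌋ = 159
G: ⌊(23+164)/2⌋ = 93
B: ⌊(246+101)/2⌋ = 173
= RGB(159, 93, 173)


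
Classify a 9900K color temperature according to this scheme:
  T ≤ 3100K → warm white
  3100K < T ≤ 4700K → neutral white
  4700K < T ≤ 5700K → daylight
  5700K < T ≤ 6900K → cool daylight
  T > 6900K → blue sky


Temperature: 9900K
9900K > 6900K → blue sky
Classification: blue sky


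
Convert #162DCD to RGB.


16 → 22 (R)
2D → 45 (G)
CD → 205 (B)
= RGB(22, 45, 205)


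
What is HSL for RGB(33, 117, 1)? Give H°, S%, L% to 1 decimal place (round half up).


Normalize: R'=33/255≈0.1294, G'=117/255≈0.4588, B'=1/255≈0.0039
Max=117/255, Min=1/255, Δ=Max-Min=116/255
L = (Max+Min)/2 = (117+1)/510 = 118/510 = 0.23137… → L = 23.1%
L ≤ 0.5 → S = Δ/(Max+Min) = 116/(117+1) = 116/118 = 0.98305… → S = 98.3%
(the 1/255 factors cancel in S and H, so raw channel differences can be used)
Max is G' → H = 60 × ((B-R)/Δ + 2) = 60 × ((1-33)/116 + 2)
  -32/116 + 2 = -0.2758… + 2 = 1.7241…
  H = 60 × 1.7241… = 103.448…° → H = 103.4°
= HSL(103.4°, 98.3%, 23.1%)


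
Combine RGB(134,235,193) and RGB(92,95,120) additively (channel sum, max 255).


Additive: each channel = min(255, C₁+C₂)
R: 134+92 = 226 → 226
G: 235+95 = 330 → 255
B: 193+120 = 313 → 255
= RGB(226, 255, 255)


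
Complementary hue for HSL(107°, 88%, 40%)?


Complement = opposite side of color wheel = hue + 180°
H' = (107 + 180) mod 360 = 287°
S and L unchanged.
= HSL(287°, 88%, 40%)


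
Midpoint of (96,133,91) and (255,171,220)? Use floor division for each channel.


Midpoint: each channel = ⌊(C₁+C₂)/2⌋
R: ⌊(96+255)/2⌋ = 175
G: ⌊(133+171)/2⌋ = 152
B: ⌊(91+220)/2⌋ = 155
= RGB(175, 152, 155)


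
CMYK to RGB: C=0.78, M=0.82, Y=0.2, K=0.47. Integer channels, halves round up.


R = 255 × (1-C) × (1-K) = 255 × 0.22 × 0.53 = 29.733 → 30
G = 255 × (1-M) × (1-K) = 255 × 0.18 × 0.53 = 24.327 → 24
B = 255 × (1-Y) × (1-K) = 255 × 0.80 × 0.53 = 108.12 → 108
= RGB(30, 24, 108)


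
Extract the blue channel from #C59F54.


Color: #C59F54
R = C5 = 197
G = 9F = 159
B = 54 = 84
Blue = 84


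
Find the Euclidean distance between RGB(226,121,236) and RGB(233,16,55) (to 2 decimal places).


d = √[(R₁-R₂)² + (G₁-G₂)² + (B₁-B₂)²]
d = √[(226-233)² + (121-16)² + (236-55)²]
d = √[49 + 11025 + 32761]
d = √43835
d ≈ 209.37


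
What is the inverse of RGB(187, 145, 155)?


Invert: (255-R, 255-G, 255-B)
R: 255-187 = 68
G: 255-145 = 110
B: 255-155 = 100
= RGB(68, 110, 100)


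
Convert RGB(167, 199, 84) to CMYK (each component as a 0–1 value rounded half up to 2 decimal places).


R'=167/255≈0.6549, G'=199/255≈0.7804, B'=84/255≈0.3294
K = 1 - max(R',G',B') = 1 - 199/255 = 56/255 = 0.21960… → 0.22
(1-R'-K)/(1-K) simplifies to (max-R)/max with max = 199:
C = (199-167)/199 = 32/199 = 0.16080… → 0.16
M = (199-199)/199 = 0/199 = 0 → 0.00
Y = (199-84)/199 = 115/199 = 0.57788… → 0.58
= CMYK(0.16, 0.00, 0.58, 0.22)


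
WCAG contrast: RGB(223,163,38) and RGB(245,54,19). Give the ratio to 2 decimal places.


Linearize each sRGB channel c=v/255: c/12.92 if c ≤ 0.04045 else ((c+0.055)/1.055)^2.4
L = 0.2126×R_lin + 0.7152×G_lin + 0.0722×B_lin
Color 1 (223,163,38):
  R=223: 223/255≈0.8745 > 0.04045 → ((0.8745+0.055)/1.055)^2.4 ≈ 0.73791
  G=163: 163/255≈0.6392 > 0.04045 → ((0.6392+0.055)/1.055)^2.4 ≈ 0.36625
  B=38: 38/255≈0.1490 > 0.04045 → ((0.1490+0.055)/1.055)^2.4 ≈ 0.01938
  L1 = 0.2126×0.73791 + 0.7152×0.36625 + 0.0722×0.01938 ≈ 0.42022
Color 2 (245,54,19):
  R=245: 245/255≈0.9608 > 0.04045 → ((0.9608+0.055)/1.055)^2.4 ≈ 0.91310
  G=54: 54/255≈0.2118 > 0.04045 → ((0.2118+0.055)/1.055)^2.4 ≈ 0.03689
  B=19: 19/255≈0.0745 > 0.04045 → ((0.0745+0.055)/1.055)^2.4 ≈ 0.00651
  L2 = 0.2126×0.91310 + 0.7152×0.03689 + 0.0722×0.00651 ≈ 0.22098
Lighter = 0.42022, Darker = 0.22098
Ratio = (L_lighter + 0.05) / (L_darker + 0.05)
Ratio = (0.42022 + 0.05) / (0.22098 + 0.05) = 0.47022 / 0.27098 ≈ 1.7353
Ratio ≈ 1.74:1


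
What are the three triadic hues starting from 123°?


Triadic: equally spaced at 120° intervals
H1 = 123°
H2 = (123 + 120) mod 360 = 243°
H3 = (123 + 240) mod 360 = 3°
Triadic = 123°, 243°, 3°


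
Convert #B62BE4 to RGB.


B6 → 182 (R)
2B → 43 (G)
E4 → 228 (B)
= RGB(182, 43, 228)


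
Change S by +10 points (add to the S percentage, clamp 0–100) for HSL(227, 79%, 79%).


Original S = 79%
Adjustment = +10 percentage points
New S = 79 + (10) = 89
Clamp to [0, 100] → 89
= HSL(227°, 89%, 79%)


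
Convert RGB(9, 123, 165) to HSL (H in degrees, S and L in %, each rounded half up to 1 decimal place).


Normalize: R'=9/255≈0.0353, G'=123/255≈0.4824, B'=165/255≈0.6471
Max=165/255, Min=9/255, Δ=Max-Min=156/255
L = (Max+Min)/2 = (165+9)/510 = 174/510 = 0.34117… → L = 34.1%
L ≤ 0.5 → S = Δ/(Max+Min) = 156/(165+9) = 156/174 = 0.89655… → S = 89.7%
(the 1/255 factors cancel in S and H, so raw channel differences can be used)
Max is B' → H = 60 × ((R-G)/Δ + 4) = 60 × ((9-123)/156 + 4)
  -114/156 + 4 = -0.7307… + 4 = 3.2692…
  H = 60 × 3.2692… = 196.153…° → H = 196.2°
= HSL(196.2°, 89.7%, 34.1%)


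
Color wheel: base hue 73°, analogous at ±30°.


Base hue: 73°
Left analog: (73 - 30) mod 360 = 43°
Right analog: (73 + 30) mod 360 = 103°
Analogous hues = 43° and 103°


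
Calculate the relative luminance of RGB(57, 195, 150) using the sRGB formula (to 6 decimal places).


Linearize each channel (sRGB transfer function): c = v/255; c_lin = c/12.92 if c ≤ 0.04045, else ((c+0.055)/1.055)^2.4
  R: 57/255 ≈ 0.223529 > 0.04045 → ((0.223529+0.055)/1.055)^2.4 ≈ 0.040915
  G: 195/255 ≈ 0.764706 > 0.04045 → ((0.764706+0.055)/1.055)^2.4 ≈ 0.545724
  B: 150/255 ≈ 0.588235 > 0.04045 → ((0.588235+0.055)/1.055)^2.4 ≈ 0.304987
R_lin = 0.040915, G_lin = 0.545724, B_lin = 0.304987
L = 0.2126×R + 0.7152×G + 0.0722×B
L = 0.2126×0.040915 + 0.7152×0.545724 + 0.0722×0.304987
L ≈ 0.421021


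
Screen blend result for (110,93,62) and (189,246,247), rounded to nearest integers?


Screen: C = 255 - (255-A)×(255-B)/255, rounded to nearest integer
R: 255 - (255-110)×(255-189)/255 = 255 - 9570/255 ≈ 255 - 37.529 = 217.471 → 217
G: 255 - (255-93)×(255-246)/255 = 255 - 1458/255 ≈ 255 - 5.718 = 249.282 → 249
B: 255 - (255-62)×(255-247)/255 = 255 - 1544/255 ≈ 255 - 6.055 = 248.945 → 249
= RGB(217, 249, 249)


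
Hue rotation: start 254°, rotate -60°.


New hue = (H + rotation) mod 360
New hue = (254 -60) mod 360
= 194 mod 360
= 194°


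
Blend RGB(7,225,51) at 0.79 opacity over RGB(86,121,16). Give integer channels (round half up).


C = α×F + (1-α)×B, with 1-α = 0.21
R: 0.79×7 + 0.21×86 = 5.53 + 18.06 = 23.59 → 24
G: 0.79×225 + 0.21×121 = 177.75 + 25.41 = 203.16 → 203
B: 0.79×51 + 0.21×16 = 40.29 + 3.36 = 43.65 → 44
= RGB(24, 203, 44)


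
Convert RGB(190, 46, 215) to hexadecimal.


R = 190 → BE (hex)
G = 46 → 2E (hex)
B = 215 → D7 (hex)
Hex = #BE2ED7


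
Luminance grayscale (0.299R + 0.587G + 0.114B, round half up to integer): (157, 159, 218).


Gray = 0.299×R + 0.587×G + 0.114×B
Gray = 0.299×157 + 0.587×159 + 0.114×218
Gray = 46.943 + 93.333 + 24.852
Gray = 165.128 → round half up → 165
Gray = 165


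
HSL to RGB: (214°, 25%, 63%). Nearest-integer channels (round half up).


H=214°, S=0.25, L=0.63
C = (1-|2L-1|)×S = (1-|0.26|)×0.25 = 0.185
H' = H/60 = 214/60 ≈ 3.5667; X = C×(1-|H' mod 2 - 1|) ≈ 0.0802
m = L - C/2 = 0.63 - 0.0925 = 0.5375
Sector ⌊H'⌋ = 3 → (R',G',B') = (0.0, ≈0.0802, 0.185)
RGB = ((R'+m)×255, (G'+m)×255, (B'+m)×255) = (137.0625, 157.505, 184.2375)
Round half up → RGB(137, 158, 184)


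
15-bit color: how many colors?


Colors = 2^bits = 2^15
= 32,768 colors


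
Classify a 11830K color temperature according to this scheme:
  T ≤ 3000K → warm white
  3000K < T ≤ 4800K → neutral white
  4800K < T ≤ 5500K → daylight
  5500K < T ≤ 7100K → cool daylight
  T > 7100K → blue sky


Temperature: 11830K
11830K > 7100K → blue sky
Classification: blue sky


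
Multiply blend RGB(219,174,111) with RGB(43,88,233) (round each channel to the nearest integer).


Multiply: C = A×B/255, rounded to nearest integer
R: 219×43/255 = 9417/255 ≈ 36.929 → 37
G: 174×88/255 = 15312/255 ≈ 60.047 → 60
B: 111×233/255 = 25863/255 ≈ 101.424 → 101
= RGB(37, 60, 101)


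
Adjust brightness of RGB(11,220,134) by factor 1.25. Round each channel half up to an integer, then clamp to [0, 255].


Multiply each channel by 1.25, round half up, clamp to [0, 255]
R: 11×1.25 = 13.75 → round → 14
G: 220×1.25 = 275 → clamp → 255
B: 134×1.25 = 167.5 → round → 168
= RGB(14, 255, 168)


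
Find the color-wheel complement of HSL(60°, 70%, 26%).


Complement = opposite side of color wheel = hue + 180°
H' = (60 + 180) mod 360 = 240°
S and L unchanged.
= HSL(240°, 70%, 26%)
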